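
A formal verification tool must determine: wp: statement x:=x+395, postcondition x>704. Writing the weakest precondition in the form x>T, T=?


Formula: wp(x:=E, P) = P[E/x] (substitute E for x in postcondition)
Step 1: Postcondition: x>704
Step 2: Substitute x+395 for x: x+395>704
Step 3: Solve for x: x > 704-395 = 309

309


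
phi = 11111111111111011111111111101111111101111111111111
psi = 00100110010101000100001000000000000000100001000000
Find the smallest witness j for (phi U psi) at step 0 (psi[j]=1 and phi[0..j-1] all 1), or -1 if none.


(phi U psi) at 0: need smallest j with psi[j]=1 and phi[i]=1 for all i in [0,j).
Scan from step 0:
  step 0: phi=1, psi=0 -> continue
  step 1: phi=1, psi=0 -> continue
  step 2: psi=1 and phi held for [0,2) -> witness found
Witness step = 2

2


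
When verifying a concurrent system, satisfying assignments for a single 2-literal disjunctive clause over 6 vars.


Step 1: Total=2^6=64
Step 2: Unsat when all 2 false: 2^4=16
Step 3: Sat=64-16=48

48


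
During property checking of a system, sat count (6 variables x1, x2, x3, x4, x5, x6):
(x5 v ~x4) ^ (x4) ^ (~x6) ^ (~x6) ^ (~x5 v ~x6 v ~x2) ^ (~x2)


CNF with 6 clauses over 6 vars (64 assignments).
An assignment satisfies CNF iff every clause has >=1 true literal.
Check each row (bits = x1,x2,x3,x4,x5,x6; clause T/F shown):
  row 0 [000000]: clauses=TFTTTT -> 0
  row 1 [000001]: clauses=TFFFTT -> 0
  row 2 [000010]: clauses=TFTTTT -> 0
  row 3 [000011]: clauses=TFFFTT -> 0
  row 4 [000100]: clauses=FTTTTT -> 0
  (every remaining row is evaluated the same way; all 64 results are listed next)
Full result column, 8 rows per line (x1,x2,x3 fixed per line; x4,x5,x6 runs 000..111 left to right):
  rows 0-7 [x1,x2,x3=000]: 00000010  (ones: 1)
  rows 8-15 [x1,x2,x3=001]: 00000010  (ones: 1)
  rows 16-23 [x1,x2,x3=010]: 00000000  (ones: 0)
  rows 24-31 [x1,x2,x3=011]: 00000000  (ones: 0)
  rows 32-39 [x1,x2,x3=100]: 00000010  (ones: 1)
  rows 40-47 [x1,x2,x3=101]: 00000010  (ones: 1)
  rows 48-55 [x1,x2,x3=110]: 00000000  (ones: 0)
  rows 56-63 [x1,x2,x3=111]: 00000000  (ones: 0)
Satisfying assignments = 1+1+0+0+1+1+0+0 = 4

4


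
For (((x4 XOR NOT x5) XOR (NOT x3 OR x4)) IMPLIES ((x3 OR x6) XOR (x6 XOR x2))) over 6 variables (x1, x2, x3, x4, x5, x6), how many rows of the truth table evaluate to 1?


Formula: (((x4 XOR NOT x5) XOR (NOT x3 OR x4)) IMPLIES ((x3 OR x6) XOR (x6 XOR x2))) over 6 vars (64 rows)
Evaluate each row (x1, x2, x3, x4, x5, x6 as bits, MSB first):
  row 0 [000000]: (((0 XOR NOT 0) XOR (NOT 0 OR 0)) IMPLIES ((0 OR 0) XOR (0 XOR 0))) -> 1
  row 1 [000001]: (((0 XOR NOT 0) XOR (NOT 0 OR 0)) IMPLIES ((0 OR 1) XOR (1 XOR 0))) -> 1
  row 2 [000010]: (((0 XOR NOT 1) XOR (NOT 0 OR 0)) IMPLIES ((0 OR 0) XOR (0 XOR 0))) -> 0
  row 3 [000011]: (((0 XOR NOT 1) XOR (NOT 0 OR 0)) IMPLIES ((0 OR 1) XOR (1 XOR 0))) -> 0
  row 4 [000100]: (((1 XOR NOT 0) XOR (NOT 0 OR 1)) IMPLIES ((0 OR 0) XOR (0 XOR 0))) -> 0
  (every remaining row is evaluated the same way; all 64 results are listed next)
Full result column, 8 rows per line (x1,x2,x3 fixed per line; x4,x5,x6 runs 000..111 left to right):
  rows 0-7 [x1,x2,x3=000]: 11000011  (ones: 4)
  rows 8-15 [x1,x2,x3=001]: 10111011  (ones: 6)
  rows 16-23 [x1,x2,x3=010]: 11111111  (ones: 8)
  rows 24-31 [x1,x2,x3=011]: 01110111  (ones: 6)
  rows 32-39 [x1,x2,x3=100]: 11000011  (ones: 4)
  rows 40-47 [x1,x2,x3=101]: 10111011  (ones: 6)
  rows 48-55 [x1,x2,x3=110]: 11111111  (ones: 8)
  rows 56-63 [x1,x2,x3=111]: 01110111  (ones: 6)
Count of 1-rows = 4+6+8+6+4+6+8+6 = 48

48


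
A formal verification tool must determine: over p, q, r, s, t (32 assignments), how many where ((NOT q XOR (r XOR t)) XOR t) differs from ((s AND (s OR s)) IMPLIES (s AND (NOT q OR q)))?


F1 = ((NOT q XOR (r XOR t)) XOR t)
F2 = ((s AND (s OR s)) IMPLIES (s AND (NOT q OR q)))
Evaluate both on each of 32 rows (bits = p,q,r,s,t):
  row 0 [00000]: F1=1 F2=1 -> 0
  row 1 [00001]: F1=1 F2=1 -> 0
  row 2 [00010]: F1=1 F2=1 -> 0
  row 3 [00011]: F1=1 F2=1 -> 0
  row 4 [00100]: F1=0 F2=1 (differ) -> 1
  row 5 [00101]: F1=0 F2=1 (differ) -> 1
  row 6 [00110]: F1=0 F2=1 (differ) -> 1
  row 7 [00111]: F1=0 F2=1 (differ) -> 1
  row 8 [01000]: F1=0 F2=1 (differ) -> 1
  row 9 [01001]: F1=0 F2=1 (differ) -> 1
  row 10 [01010]: F1=0 F2=1 (differ) -> 1
  row 11 [01011]: F1=0 F2=1 (differ) -> 1
  row 12 [01100]: F1=1 F2=1 -> 0
  row 13 [01101]: F1=1 F2=1 -> 0
  row 14 [01110]: F1=1 F2=1 -> 0
  row 15 [01111]: F1=1 F2=1 -> 0
  row 16 [10000]: F1=1 F2=1 -> 0
  row 17 [10001]: F1=1 F2=1 -> 0
  row 18 [10010]: F1=1 F2=1 -> 0
  row 19 [10011]: F1=1 F2=1 -> 0
  row 20 [10100]: F1=0 F2=1 (differ) -> 1
  row 21 [10101]: F1=0 F2=1 (differ) -> 1
  row 22 [10110]: F1=0 F2=1 (differ) -> 1
  row 23 [10111]: F1=0 F2=1 (differ) -> 1
  row 24 [11000]: F1=0 F2=1 (differ) -> 1
  row 25 [11001]: F1=0 F2=1 (differ) -> 1
  row 26 [11010]: F1=0 F2=1 (differ) -> 1
  row 27 [11011]: F1=0 F2=1 (differ) -> 1
  row 28 [11100]: F1=1 F2=1 -> 0
  row 29 [11101]: F1=1 F2=1 -> 0
  row 30 [11110]: F1=1 F2=1 -> 0
  row 31 [11111]: F1=1 F2=1 -> 0
Full result column, 8 rows per line (p,q fixed per line; r,s,t runs 000..111 left to right):
  rows 0-7 [p,q=00]: 00001111  (ones: 4)
  rows 8-15 [p,q=01]: 11110000  (ones: 4)
  rows 16-23 [p,q=10]: 00001111  (ones: 4)
  rows 24-31 [p,q=11]: 11110000  (ones: 4)
Disagreements = 4+4+4+4 = 16

16


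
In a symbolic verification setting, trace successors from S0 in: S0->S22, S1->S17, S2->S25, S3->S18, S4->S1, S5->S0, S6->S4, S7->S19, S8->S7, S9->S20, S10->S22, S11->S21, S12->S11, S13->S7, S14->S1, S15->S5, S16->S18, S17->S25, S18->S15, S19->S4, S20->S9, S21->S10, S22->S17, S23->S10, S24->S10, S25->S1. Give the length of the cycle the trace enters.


Trace from S0 until a state repeats:
  S0 -> S22 -> S17 -> S25 -> S1 -> S17
S17 first seen at step 2, revisited at step 5.
Cycle length = 5 - 2 = 3

3


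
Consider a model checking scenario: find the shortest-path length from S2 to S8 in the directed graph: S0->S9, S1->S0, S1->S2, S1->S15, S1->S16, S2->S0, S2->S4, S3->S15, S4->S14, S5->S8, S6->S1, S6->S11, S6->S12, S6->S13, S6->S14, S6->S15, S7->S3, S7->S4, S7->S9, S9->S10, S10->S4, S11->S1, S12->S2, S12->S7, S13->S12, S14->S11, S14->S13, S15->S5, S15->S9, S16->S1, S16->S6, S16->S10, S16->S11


BFS layer-by-layer from S2:
  dist 0: {S2}
  dist 1: {S0, S4}
  dist 2: {S9, S14}
  dist 3: {S10, S11, S13}
  dist 4: {S1, S12}
  dist 5: {S7, S15, S16}
  dist 6: {S3, S5, S6}
  dist 7: {S8}
  -> S8 reached at distance 7
Shortest path length = 7

7


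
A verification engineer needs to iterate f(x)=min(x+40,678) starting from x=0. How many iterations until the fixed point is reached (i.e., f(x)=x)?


Step 1: x=0, cap=678, increment=40
Step 2: x grows by 40 each step until capped at 678; fixed point is x=678
Step 3: iterations = ceil(678/40) = 17

17


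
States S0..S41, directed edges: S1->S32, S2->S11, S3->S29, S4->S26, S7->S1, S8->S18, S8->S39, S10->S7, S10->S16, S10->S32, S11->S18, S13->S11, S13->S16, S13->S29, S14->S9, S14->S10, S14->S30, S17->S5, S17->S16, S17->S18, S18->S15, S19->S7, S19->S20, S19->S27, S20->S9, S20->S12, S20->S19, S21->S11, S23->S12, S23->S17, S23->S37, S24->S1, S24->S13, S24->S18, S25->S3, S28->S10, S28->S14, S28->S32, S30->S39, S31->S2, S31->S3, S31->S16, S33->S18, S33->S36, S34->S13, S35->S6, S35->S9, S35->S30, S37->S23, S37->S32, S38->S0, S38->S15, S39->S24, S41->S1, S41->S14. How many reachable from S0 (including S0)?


BFS from S0:
  layer 0: {S0}
Reachable set: {S0}
Count = 1

1


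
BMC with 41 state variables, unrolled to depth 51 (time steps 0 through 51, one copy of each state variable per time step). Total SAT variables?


BMC unrolls to depth k, creating one copy of each state var for steps 0..k.
Step count = 51 + 1 = 52 (steps 0 through 51)
Vars per step = 41
Total = 41 * 52 = 2132

2132


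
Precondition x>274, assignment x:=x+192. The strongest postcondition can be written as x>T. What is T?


Formula: sp(P, x:=E) = exists old_x. (x = E[old_x/x]) AND P[old_x/x] (old_x is the value of x before the assignment; eliminate old_x by solving x = E[old_x/x] for old_x)
Step 1: Precondition P: x>274, i.e. old_x > 274
Step 2: Assignment gives x = old_x + 192, so old_x = x - 192
Step 3: Substitute into P: x - 192 > 274
Step 4: Simplify: x > 274+192 = 466

466


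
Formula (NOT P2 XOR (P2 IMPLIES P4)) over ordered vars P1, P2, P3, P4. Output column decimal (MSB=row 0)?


Formula: (NOT P2 XOR (P2 IMPLIES P4)) over P1, P2, P3, P4 (16 rows)
Evaluate each row (bits = P1,P2,P3,P4, MSB first):
  row 0 [0000]: (NOT 0 XOR (0 IMPLIES 0)) -> 0
  row 1 [0001]: (NOT 0 XOR (0 IMPLIES 1)) -> 0
  row 2 [0010]: (NOT 0 XOR (0 IMPLIES 0)) -> 0
  row 3 [0011]: (NOT 0 XOR (0 IMPLIES 1)) -> 0
  row 4 [0100]: (NOT 1 XOR (1 IMPLIES 0)) -> 0
  row 5 [0101]: (NOT 1 XOR (1 IMPLIES 1)) -> 1
  row 6 [0110]: (NOT 1 XOR (1 IMPLIES 0)) -> 0
  row 7 [0111]: (NOT 1 XOR (1 IMPLIES 1)) -> 1
  row 8 [1000]: (NOT 0 XOR (0 IMPLIES 0)) -> 0
  row 9 [1001]: (NOT 0 XOR (0 IMPLIES 1)) -> 0
  row 10 [1010]: (NOT 0 XOR (0 IMPLIES 0)) -> 0
  row 11 [1011]: (NOT 0 XOR (0 IMPLIES 1)) -> 0
  row 12 [1100]: (NOT 1 XOR (1 IMPLIES 0)) -> 0
  row 13 [1101]: (NOT 1 XOR (1 IMPLIES 1)) -> 1
  row 14 [1110]: (NOT 1 XOR (1 IMPLIES 0)) -> 0
  row 15 [1111]: (NOT 1 XOR (1 IMPLIES 1)) -> 1
Full result column, 4 rows per line (P1,P2 fixed per line; P3,P4 runs 00..11 left to right):
  rows 0-3 [P1,P2=00]: 0000  = hex 0
  rows 4-7 [P1,P2=01]: 0101  = hex 5
  rows 8-11 [P1,P2=10]: 0000  = hex 0
  rows 12-15 [P1,P2=11]: 0101  = hex 5
Output column (row 0 .. row 15) = 0000010100000101
Output column grouped in 4s = 0000 0101 0000 0101 = 0x0505
Convert to decimal digit by digit (value = value*16 + digit):
  0 -> 0
  0*16 + 5 = 5
  5*16 + 0 = 80
  80*16 + 5 = 1285
Decimal = 1285

1285


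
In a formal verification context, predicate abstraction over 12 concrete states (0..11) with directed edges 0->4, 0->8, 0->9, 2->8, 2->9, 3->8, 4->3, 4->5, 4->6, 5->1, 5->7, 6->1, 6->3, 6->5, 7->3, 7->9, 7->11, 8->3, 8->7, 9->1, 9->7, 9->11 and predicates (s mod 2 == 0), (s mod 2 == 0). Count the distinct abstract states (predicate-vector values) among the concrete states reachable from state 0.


BFS from 0:
Concrete reachable: {0, 1, 3, 4, 5, 6, 7, 8, 9, 11}
Abstract via predicates (s mod 2 == 0), (s mod 2 == 0):
  (0,0) <- {1, 3, 5, 7, 9, 11}
  (1,1) <- {0, 4, 6, 8}
Distinct abstract states = 2

2


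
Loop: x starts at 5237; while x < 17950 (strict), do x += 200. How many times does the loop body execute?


Step 1: x goes from 5237 toward 17950 by 200; the body runs while x<17950, so iterations = ceil((bound-start)/step)
Step 2: Distance=12713
Step 3: ceil(12713/200)=64

64


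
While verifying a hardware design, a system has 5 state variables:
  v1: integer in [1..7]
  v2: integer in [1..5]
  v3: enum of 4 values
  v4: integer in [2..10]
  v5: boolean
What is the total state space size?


State space = product of domain sizes of all variables.
Domain sizes:
  v1 (integer in [1..7]): 7
  v2 (integer in [1..5]): 5
  v3 (enum of 4 values): 4
  v4 (integer in [2..10]): 9
  v5 (boolean): 2
Product = 7 * 5 * 4 * 9 * 2 = 2520

2520


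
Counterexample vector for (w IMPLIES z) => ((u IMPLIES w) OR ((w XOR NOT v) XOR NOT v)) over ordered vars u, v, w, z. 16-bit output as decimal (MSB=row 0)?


F1 = (w IMPLIES z)
F2 = ((u IMPLIES w) OR ((w XOR NOT v) XOR NOT v))
Counterexample to F1=>F2 is where F1=1 and F2=0.
Evaluate each row (bits = u,v,w,z, MSB first):
  row 0 [0000]: F1=1 F2=1 -> F1&~F2 -> 0
  row 1 [0001]: F1=1 F2=1 -> F1&~F2 -> 0
  row 2 [0010]: F1=0 F2=1 -> F1&~F2 -> 0
  row 3 [0011]: F1=1 F2=1 -> F1&~F2 -> 0
  row 4 [0100]: F1=1 F2=1 -> F1&~F2 -> 0
  row 5 [0101]: F1=1 F2=1 -> F1&~F2 -> 0
  row 6 [0110]: F1=0 F2=1 -> F1&~F2 -> 0
  row 7 [0111]: F1=1 F2=1 -> F1&~F2 -> 0
  row 8 [1000]: F1=1 F2=0 -> F1&~F2 -> 1
  row 9 [1001]: F1=1 F2=0 -> F1&~F2 -> 1
  row 10 [1010]: F1=0 F2=1 -> F1&~F2 -> 0
  row 11 [1011]: F1=1 F2=1 -> F1&~F2 -> 0
  row 12 [1100]: F1=1 F2=0 -> F1&~F2 -> 1
  row 13 [1101]: F1=1 F2=0 -> F1&~F2 -> 1
  row 14 [1110]: F1=0 F2=1 -> F1&~F2 -> 0
  row 15 [1111]: F1=1 F2=1 -> F1&~F2 -> 0
Full result column, 4 rows per line (u,v fixed per line; w,z runs 00..11 left to right):
  rows 0-3 [u,v=00]: 0000  = hex 0
  rows 4-7 [u,v=01]: 0000  = hex 0
  rows 8-11 [u,v=10]: 1100  = hex C
  rows 12-15 [u,v=11]: 1100  = hex C
Counterexample vector (row 0 .. row 15) = 0000000011001100
Output column grouped in 4s = 0000 0000 1100 1100 = 0x00CC
Convert to decimal digit by digit (value = value*16 + digit):
  0 -> 0
  0*16 + 0 = 0
  0*16 + 12 (C) = 12
  12*16 + 12 (C) = 204
Decimal = 204

204


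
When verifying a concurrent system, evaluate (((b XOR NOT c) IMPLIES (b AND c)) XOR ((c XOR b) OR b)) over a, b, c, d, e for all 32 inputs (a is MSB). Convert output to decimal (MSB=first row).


Formula: (((b XOR NOT c) IMPLIES (b AND c)) XOR ((c XOR b) OR b)) over a, b, c, d, e (32 rows)
Evaluate each row (bits = a,b,c,d,e, MSB first):
  row 0 [00000]: (((0 XOR NOT 0) IMPLIES (0 AND 0)) XOR ((0 XOR 0) OR 0)) -> 0
  row 1 [00001]: (((0 XOR NOT 0) IMPLIES (0 AND 0)) XOR ((0 XOR 0) OR 0)) -> 0
  row 2 [00010]: (((0 XOR NOT 0) IMPLIES (0 AND 0)) XOR ((0 XOR 0) OR 0)) -> 0
  row 3 [00011]: (((0 XOR NOT 0) IMPLIES (0 AND 0)) XOR ((0 XOR 0) OR 0)) -> 0
  row 4 [00100]: (((0 XOR NOT 1) IMPLIES (0 AND 1)) XOR ((1 XOR 0) OR 0)) -> 0
  row 5 [00101]: (((0 XOR NOT 1) IMPLIES (0 AND 1)) XOR ((1 XOR 0) OR 0)) -> 0
  row 6 [00110]: (((0 XOR NOT 1) IMPLIES (0 AND 1)) XOR ((1 XOR 0) OR 0)) -> 0
  row 7 [00111]: (((0 XOR NOT 1) IMPLIES (0 AND 1)) XOR ((1 XOR 0) OR 0)) -> 0
  row 8 [01000]: (((1 XOR NOT 0) IMPLIES (1 AND 0)) XOR ((0 XOR 1) OR 1)) -> 0
  row 9 [01001]: (((1 XOR NOT 0) IMPLIES (1 AND 0)) XOR ((0 XOR 1) OR 1)) -> 0
  row 10 [01010]: (((1 XOR NOT 0) IMPLIES (1 AND 0)) XOR ((0 XOR 1) OR 1)) -> 0
  row 11 [01011]: (((1 XOR NOT 0) IMPLIES (1 AND 0)) XOR ((0 XOR 1) OR 1)) -> 0
  row 12 [01100]: (((1 XOR NOT 1) IMPLIES (1 AND 1)) XOR ((1 XOR 1) OR 1)) -> 0
  row 13 [01101]: (((1 XOR NOT 1) IMPLIES (1 AND 1)) XOR ((1 XOR 1) OR 1)) -> 0
  row 14 [01110]: (((1 XOR NOT 1) IMPLIES (1 AND 1)) XOR ((1 XOR 1) OR 1)) -> 0
  row 15 [01111]: (((1 XOR NOT 1) IMPLIES (1 AND 1)) XOR ((1 XOR 1) OR 1)) -> 0
  row 16 [10000]: (((0 XOR NOT 0) IMPLIES (0 AND 0)) XOR ((0 XOR 0) OR 0)) -> 0
  row 17 [10001]: (((0 XOR NOT 0) IMPLIES (0 AND 0)) XOR ((0 XOR 0) OR 0)) -> 0
  row 18 [10010]: (((0 XOR NOT 0) IMPLIES (0 AND 0)) XOR ((0 XOR 0) OR 0)) -> 0
  row 19 [10011]: (((0 XOR NOT 0) IMPLIES (0 AND 0)) XOR ((0 XOR 0) OR 0)) -> 0
  row 20 [10100]: (((0 XOR NOT 1) IMPLIES (0 AND 1)) XOR ((1 XOR 0) OR 0)) -> 0
  row 21 [10101]: (((0 XOR NOT 1) IMPLIES (0 AND 1)) XOR ((1 XOR 0) OR 0)) -> 0
  row 22 [10110]: (((0 XOR NOT 1) IMPLIES (0 AND 1)) XOR ((1 XOR 0) OR 0)) -> 0
  row 23 [10111]: (((0 XOR NOT 1) IMPLIES (0 AND 1)) XOR ((1 XOR 0) OR 0)) -> 0
  row 24 [11000]: (((1 XOR NOT 0) IMPLIES (1 AND 0)) XOR ((0 XOR 1) OR 1)) -> 0
  row 25 [11001]: (((1 XOR NOT 0) IMPLIES (1 AND 0)) XOR ((0 XOR 1) OR 1)) -> 0
  row 26 [11010]: (((1 XOR NOT 0) IMPLIES (1 AND 0)) XOR ((0 XOR 1) OR 1)) -> 0
  row 27 [11011]: (((1 XOR NOT 0) IMPLIES (1 AND 0)) XOR ((0 XOR 1) OR 1)) -> 0
  row 28 [11100]: (((1 XOR NOT 1) IMPLIES (1 AND 1)) XOR ((1 XOR 1) OR 1)) -> 0
  row 29 [11101]: (((1 XOR NOT 1) IMPLIES (1 AND 1)) XOR ((1 XOR 1) OR 1)) -> 0
  row 30 [11110]: (((1 XOR NOT 1) IMPLIES (1 AND 1)) XOR ((1 XOR 1) OR 1)) -> 0
  row 31 [11111]: (((1 XOR NOT 1) IMPLIES (1 AND 1)) XOR ((1 XOR 1) OR 1)) -> 0
Full result column, 4 rows per line (a,b,c fixed per line; d,e runs 00..11 left to right):
  rows 0-3 [a,b,c=000]: 0000  = hex 0
  rows 4-7 [a,b,c=001]: 0000  = hex 0
  rows 8-11 [a,b,c=010]: 0000  = hex 0
  rows 12-15 [a,b,c=011]: 0000  = hex 0
  rows 16-19 [a,b,c=100]: 0000  = hex 0
  rows 20-23 [a,b,c=101]: 0000  = hex 0
  rows 24-27 [a,b,c=110]: 0000  = hex 0
  rows 28-31 [a,b,c=111]: 0000  = hex 0
Output column (row 0 .. row 31) = 00000000000000000000000000000000
Output column grouped in 4s = 0000 0000 0000 0000 0000 0000 0000 0000 = 0x00000000
Convert to decimal digit by digit (value = value*16 + digit):
  0 -> 0
  0*16 + 0 = 0
  0*16 + 0 = 0
  0*16 + 0 = 0
  0*16 + 0 = 0
  0*16 + 0 = 0
  0*16 + 0 = 0
  0*16 + 0 = 0
Decimal = 0

0


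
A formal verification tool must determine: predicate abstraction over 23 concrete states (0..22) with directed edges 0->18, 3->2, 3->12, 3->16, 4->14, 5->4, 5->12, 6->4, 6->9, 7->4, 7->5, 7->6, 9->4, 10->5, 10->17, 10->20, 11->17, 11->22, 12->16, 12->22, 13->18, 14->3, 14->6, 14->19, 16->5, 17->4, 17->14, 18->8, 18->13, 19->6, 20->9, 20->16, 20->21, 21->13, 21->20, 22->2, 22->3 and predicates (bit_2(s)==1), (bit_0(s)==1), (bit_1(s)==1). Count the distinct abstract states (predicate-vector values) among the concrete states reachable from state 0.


BFS from 0:
Concrete reachable: {0, 8, 13, 18}
Abstract via predicates (bit_2(s)==1), (bit_0(s)==1), (bit_1(s)==1):
  (0,0,0) <- {0, 8}
  (0,0,1) <- {18}
  (1,1,0) <- {13}
Distinct abstract states = 3

3


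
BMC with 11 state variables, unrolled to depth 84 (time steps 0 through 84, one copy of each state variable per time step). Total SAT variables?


BMC unrolls to depth k, creating one copy of each state var for steps 0..k.
Step count = 84 + 1 = 85 (steps 0 through 84)
Vars per step = 11
Total = 11 * 85 = 935

935


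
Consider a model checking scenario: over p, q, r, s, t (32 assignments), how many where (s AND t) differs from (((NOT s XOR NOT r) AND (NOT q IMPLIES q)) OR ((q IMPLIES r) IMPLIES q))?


F1 = (s AND t)
F2 = (((NOT s XOR NOT r) AND (NOT q IMPLIES q)) OR ((q IMPLIES r) IMPLIES q))
Evaluate both on each of 32 rows (bits = p,q,r,s,t):
  row 0 [00000]: F1=0 F2=0 -> 0
  row 1 [00001]: F1=0 F2=0 -> 0
  row 2 [00010]: F1=0 F2=0 -> 0
  row 3 [00011]: F1=1 F2=0 (differ) -> 1
  row 4 [00100]: F1=0 F2=0 -> 0
  row 5 [00101]: F1=0 F2=0 -> 0
  row 6 [00110]: F1=0 F2=0 -> 0
  row 7 [00111]: F1=1 F2=0 (differ) -> 1
  row 8 [01000]: F1=0 F2=1 (differ) -> 1
  row 9 [01001]: F1=0 F2=1 (differ) -> 1
  row 10 [01010]: F1=0 F2=1 (differ) -> 1
  row 11 [01011]: F1=1 F2=1 -> 0
  row 12 [01100]: F1=0 F2=1 (differ) -> 1
  row 13 [01101]: F1=0 F2=1 (differ) -> 1
  row 14 [01110]: F1=0 F2=1 (differ) -> 1
  row 15 [01111]: F1=1 F2=1 -> 0
  row 16 [10000]: F1=0 F2=0 -> 0
  row 17 [10001]: F1=0 F2=0 -> 0
  row 18 [10010]: F1=0 F2=0 -> 0
  row 19 [10011]: F1=1 F2=0 (differ) -> 1
  row 20 [10100]: F1=0 F2=0 -> 0
  row 21 [10101]: F1=0 F2=0 -> 0
  row 22 [10110]: F1=0 F2=0 -> 0
  row 23 [10111]: F1=1 F2=0 (differ) -> 1
  row 24 [11000]: F1=0 F2=1 (differ) -> 1
  row 25 [11001]: F1=0 F2=1 (differ) -> 1
  row 26 [11010]: F1=0 F2=1 (differ) -> 1
  row 27 [11011]: F1=1 F2=1 -> 0
  row 28 [11100]: F1=0 F2=1 (differ) -> 1
  row 29 [11101]: F1=0 F2=1 (differ) -> 1
  row 30 [11110]: F1=0 F2=1 (differ) -> 1
  row 31 [11111]: F1=1 F2=1 -> 0
Full result column, 8 rows per line (p,q fixed per line; r,s,t runs 000..111 left to right):
  rows 0-7 [p,q=00]: 00010001  (ones: 2)
  rows 8-15 [p,q=01]: 11101110  (ones: 6)
  rows 16-23 [p,q=10]: 00010001  (ones: 2)
  rows 24-31 [p,q=11]: 11101110  (ones: 6)
Disagreements = 2+6+2+6 = 16

16


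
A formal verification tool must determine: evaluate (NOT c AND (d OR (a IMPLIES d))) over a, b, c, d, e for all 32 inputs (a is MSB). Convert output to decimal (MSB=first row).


Formula: (NOT c AND (d OR (a IMPLIES d))) over a, b, c, d, e (32 rows)
Evaluate each row (bits = a,b,c,d,e, MSB first):
  row 0 [00000]: (NOT 0 AND (0 OR (0 IMPLIES 0))) -> 1
  row 1 [00001]: (NOT 0 AND (0 OR (0 IMPLIES 0))) -> 1
  row 2 [00010]: (NOT 0 AND (1 OR (0 IMPLIES 1))) -> 1
  row 3 [00011]: (NOT 0 AND (1 OR (0 IMPLIES 1))) -> 1
  row 4 [00100]: (NOT 1 AND (0 OR (0 IMPLIES 0))) -> 0
  row 5 [00101]: (NOT 1 AND (0 OR (0 IMPLIES 0))) -> 0
  row 6 [00110]: (NOT 1 AND (1 OR (0 IMPLIES 1))) -> 0
  row 7 [00111]: (NOT 1 AND (1 OR (0 IMPLIES 1))) -> 0
  row 8 [01000]: (NOT 0 AND (0 OR (0 IMPLIES 0))) -> 1
  row 9 [01001]: (NOT 0 AND (0 OR (0 IMPLIES 0))) -> 1
  row 10 [01010]: (NOT 0 AND (1 OR (0 IMPLIES 1))) -> 1
  row 11 [01011]: (NOT 0 AND (1 OR (0 IMPLIES 1))) -> 1
  row 12 [01100]: (NOT 1 AND (0 OR (0 IMPLIES 0))) -> 0
  row 13 [01101]: (NOT 1 AND (0 OR (0 IMPLIES 0))) -> 0
  row 14 [01110]: (NOT 1 AND (1 OR (0 IMPLIES 1))) -> 0
  row 15 [01111]: (NOT 1 AND (1 OR (0 IMPLIES 1))) -> 0
  row 16 [10000]: (NOT 0 AND (0 OR (1 IMPLIES 0))) -> 0
  row 17 [10001]: (NOT 0 AND (0 OR (1 IMPLIES 0))) -> 0
  row 18 [10010]: (NOT 0 AND (1 OR (1 IMPLIES 1))) -> 1
  row 19 [10011]: (NOT 0 AND (1 OR (1 IMPLIES 1))) -> 1
  row 20 [10100]: (NOT 1 AND (0 OR (1 IMPLIES 0))) -> 0
  row 21 [10101]: (NOT 1 AND (0 OR (1 IMPLIES 0))) -> 0
  row 22 [10110]: (NOT 1 AND (1 OR (1 IMPLIES 1))) -> 0
  row 23 [10111]: (NOT 1 AND (1 OR (1 IMPLIES 1))) -> 0
  row 24 [11000]: (NOT 0 AND (0 OR (1 IMPLIES 0))) -> 0
  row 25 [11001]: (NOT 0 AND (0 OR (1 IMPLIES 0))) -> 0
  row 26 [11010]: (NOT 0 AND (1 OR (1 IMPLIES 1))) -> 1
  row 27 [11011]: (NOT 0 AND (1 OR (1 IMPLIES 1))) -> 1
  row 28 [11100]: (NOT 1 AND (0 OR (1 IMPLIES 0))) -> 0
  row 29 [11101]: (NOT 1 AND (0 OR (1 IMPLIES 0))) -> 0
  row 30 [11110]: (NOT 1 AND (1 OR (1 IMPLIES 1))) -> 0
  row 31 [11111]: (NOT 1 AND (1 OR (1 IMPLIES 1))) -> 0
Full result column, 4 rows per line (a,b,c fixed per line; d,e runs 00..11 left to right):
  rows 0-3 [a,b,c=000]: 1111  = hex F
  rows 4-7 [a,b,c=001]: 0000  = hex 0
  rows 8-11 [a,b,c=010]: 1111  = hex F
  rows 12-15 [a,b,c=011]: 0000  = hex 0
  rows 16-19 [a,b,c=100]: 0011  = hex 3
  rows 20-23 [a,b,c=101]: 0000  = hex 0
  rows 24-27 [a,b,c=110]: 0011  = hex 3
  rows 28-31 [a,b,c=111]: 0000  = hex 0
Output column (row 0 .. row 31) = 11110000111100000011000000110000
Output column grouped in 4s = 1111 0000 1111 0000 0011 0000 0011 0000 = 0xF0F03030
Convert to decimal digit by digit (value = value*16 + digit):
  F -> 15
  15*16 + 0 = 240
  240*16 + 15 (F) = 3855
  3855*16 + 0 = 61680
  61680*16 + 3 = 986883
  986883*16 + 0 = 15790128
  15790128*16 + 3 = 252642051
  252642051*16 + 0 = 4042272816
Decimal = 4042272816

4042272816


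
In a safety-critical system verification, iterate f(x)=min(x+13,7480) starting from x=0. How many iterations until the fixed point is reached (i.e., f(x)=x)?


Step 1: x=0, cap=7480, increment=13
Step 2: x grows by 13 each step until capped at 7480; fixed point is x=7480
Step 3: iterations = ceil(7480/13) = 576

576


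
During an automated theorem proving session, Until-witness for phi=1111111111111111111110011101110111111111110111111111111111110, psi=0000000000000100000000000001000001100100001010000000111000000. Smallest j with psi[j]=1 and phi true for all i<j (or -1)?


(phi U psi) at 0: need smallest j with psi[j]=1 and phi[i]=1 for all i in [0,j).
Scan from step 0:
  step 0: phi=1, psi=0 -> continue
  step 1: phi=1, psi=0 -> continue
  step 2: phi=1, psi=0 -> continue
  step 3: phi=1, psi=0 -> continue
  step 13: psi=1 and phi held for [0,13) -> witness found
Witness step = 13

13


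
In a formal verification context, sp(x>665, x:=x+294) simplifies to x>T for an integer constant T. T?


Formula: sp(P, x:=E) = exists old_x. (x = E[old_x/x]) AND P[old_x/x] (old_x is the value of x before the assignment; eliminate old_x by solving x = E[old_x/x] for old_x)
Step 1: Precondition P: x>665, i.e. old_x > 665
Step 2: Assignment gives x = old_x + 294, so old_x = x - 294
Step 3: Substitute into P: x - 294 > 665
Step 4: Simplify: x > 665+294 = 959

959


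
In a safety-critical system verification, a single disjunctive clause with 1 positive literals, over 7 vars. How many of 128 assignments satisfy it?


Step 1: Total=2^7=128
Step 2: Unsat when all 1 false: 2^6=64
Step 3: Sat=128-64=64

64


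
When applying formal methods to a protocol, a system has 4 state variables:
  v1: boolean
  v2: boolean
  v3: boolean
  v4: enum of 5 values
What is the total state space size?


State space = product of domain sizes of all variables.
Domain sizes:
  v1 (boolean): 2
  v2 (boolean): 2
  v3 (boolean): 2
  v4 (enum of 5 values): 5
Product = 2 * 2 * 2 * 5 = 40

40


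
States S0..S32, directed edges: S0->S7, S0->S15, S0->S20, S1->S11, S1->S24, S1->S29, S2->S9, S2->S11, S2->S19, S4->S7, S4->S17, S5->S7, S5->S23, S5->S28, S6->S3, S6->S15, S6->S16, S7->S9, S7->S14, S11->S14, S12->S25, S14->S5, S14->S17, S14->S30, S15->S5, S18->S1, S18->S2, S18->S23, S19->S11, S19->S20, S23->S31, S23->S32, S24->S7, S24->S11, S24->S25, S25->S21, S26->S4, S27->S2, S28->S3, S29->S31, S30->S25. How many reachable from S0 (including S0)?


BFS from S0:
  layer 0: {S0}
  layer 1: {S7, S15, S20}
  layer 2: {S5, S9, S14}
  layer 3: {S17, S23, S28, S30}
  layer 4: {S3, S25, S31, S32}
  layer 5: {S21}
Reachable set: {S0, S3, S5, S7, S9, S14, S15, S17, S20, S21, S23, S25, S28, S30, S31, S32}
Count = 16

16


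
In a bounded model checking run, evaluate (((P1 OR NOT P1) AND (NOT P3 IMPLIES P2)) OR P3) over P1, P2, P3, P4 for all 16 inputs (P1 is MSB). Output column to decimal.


Formula: (((P1 OR NOT P1) AND (NOT P3 IMPLIES P2)) OR P3) over P1, P2, P3, P4 (16 rows)
Evaluate each row (bits = P1,P2,P3,P4, MSB first):
  row 0 [0000]: (((0 OR NOT 0) AND (NOT 0 IMPLIES 0)) OR 0) -> 0
  row 1 [0001]: (((0 OR NOT 0) AND (NOT 0 IMPLIES 0)) OR 0) -> 0
  row 2 [0010]: (((0 OR NOT 0) AND (NOT 1 IMPLIES 0)) OR 1) -> 1
  row 3 [0011]: (((0 OR NOT 0) AND (NOT 1 IMPLIES 0)) OR 1) -> 1
  row 4 [0100]: (((0 OR NOT 0) AND (NOT 0 IMPLIES 1)) OR 0) -> 1
  row 5 [0101]: (((0 OR NOT 0) AND (NOT 0 IMPLIES 1)) OR 0) -> 1
  row 6 [0110]: (((0 OR NOT 0) AND (NOT 1 IMPLIES 1)) OR 1) -> 1
  row 7 [0111]: (((0 OR NOT 0) AND (NOT 1 IMPLIES 1)) OR 1) -> 1
  row 8 [1000]: (((1 OR NOT 1) AND (NOT 0 IMPLIES 0)) OR 0) -> 0
  row 9 [1001]: (((1 OR NOT 1) AND (NOT 0 IMPLIES 0)) OR 0) -> 0
  row 10 [1010]: (((1 OR NOT 1) AND (NOT 1 IMPLIES 0)) OR 1) -> 1
  row 11 [1011]: (((1 OR NOT 1) AND (NOT 1 IMPLIES 0)) OR 1) -> 1
  row 12 [1100]: (((1 OR NOT 1) AND (NOT 0 IMPLIES 1)) OR 0) -> 1
  row 13 [1101]: (((1 OR NOT 1) AND (NOT 0 IMPLIES 1)) OR 0) -> 1
  row 14 [1110]: (((1 OR NOT 1) AND (NOT 1 IMPLIES 1)) OR 1) -> 1
  row 15 [1111]: (((1 OR NOT 1) AND (NOT 1 IMPLIES 1)) OR 1) -> 1
Full result column, 4 rows per line (P1,P2 fixed per line; P3,P4 runs 00..11 left to right):
  rows 0-3 [P1,P2=00]: 0011  = hex 3
  rows 4-7 [P1,P2=01]: 1111  = hex F
  rows 8-11 [P1,P2=10]: 0011  = hex 3
  rows 12-15 [P1,P2=11]: 1111  = hex F
Output column (row 0 .. row 15) = 0011111100111111
Output column grouped in 4s = 0011 1111 0011 1111 = 0x3F3F
Convert to decimal digit by digit (value = value*16 + digit):
  3 -> 3
  3*16 + 15 (F) = 63
  63*16 + 3 = 1011
  1011*16 + 15 (F) = 16191
Decimal = 16191

16191


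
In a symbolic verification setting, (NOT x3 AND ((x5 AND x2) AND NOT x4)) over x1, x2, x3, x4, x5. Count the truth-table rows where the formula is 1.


Formula: (NOT x3 AND ((x5 AND x2) AND NOT x4)) over 5 vars (32 rows)
Evaluate each row (x1, x2, x3, x4, x5 as bits, MSB first):
  row 0 [00000]: (NOT 0 AND ((0 AND 0) AND NOT 0)) -> 0
  row 1 [00001]: (NOT 0 AND ((1 AND 0) AND NOT 0)) -> 0
  row 2 [00010]: (NOT 0 AND ((0 AND 0) AND NOT 1)) -> 0
  row 3 [00011]: (NOT 0 AND ((1 AND 0) AND NOT 1)) -> 0
  row 4 [00100]: (NOT 1 AND ((0 AND 0) AND NOT 0)) -> 0
  row 5 [00101]: (NOT 1 AND ((1 AND 0) AND NOT 0)) -> 0
  row 6 [00110]: (NOT 1 AND ((0 AND 0) AND NOT 1)) -> 0
  row 7 [00111]: (NOT 1 AND ((1 AND 0) AND NOT 1)) -> 0
  row 8 [01000]: (NOT 0 AND ((0 AND 1) AND NOT 0)) -> 0
  row 9 [01001]: (NOT 0 AND ((1 AND 1) AND NOT 0)) -> 1
  row 10 [01010]: (NOT 0 AND ((0 AND 1) AND NOT 1)) -> 0
  row 11 [01011]: (NOT 0 AND ((1 AND 1) AND NOT 1)) -> 0
  row 12 [01100]: (NOT 1 AND ((0 AND 1) AND NOT 0)) -> 0
  row 13 [01101]: (NOT 1 AND ((1 AND 1) AND NOT 0)) -> 0
  row 14 [01110]: (NOT 1 AND ((0 AND 1) AND NOT 1)) -> 0
  row 15 [01111]: (NOT 1 AND ((1 AND 1) AND NOT 1)) -> 0
  row 16 [10000]: (NOT 0 AND ((0 AND 0) AND NOT 0)) -> 0
  row 17 [10001]: (NOT 0 AND ((1 AND 0) AND NOT 0)) -> 0
  row 18 [10010]: (NOT 0 AND ((0 AND 0) AND NOT 1)) -> 0
  row 19 [10011]: (NOT 0 AND ((1 AND 0) AND NOT 1)) -> 0
  row 20 [10100]: (NOT 1 AND ((0 AND 0) AND NOT 0)) -> 0
  row 21 [10101]: (NOT 1 AND ((1 AND 0) AND NOT 0)) -> 0
  row 22 [10110]: (NOT 1 AND ((0 AND 0) AND NOT 1)) -> 0
  row 23 [10111]: (NOT 1 AND ((1 AND 0) AND NOT 1)) -> 0
  row 24 [11000]: (NOT 0 AND ((0 AND 1) AND NOT 0)) -> 0
  row 25 [11001]: (NOT 0 AND ((1 AND 1) AND NOT 0)) -> 1
  row 26 [11010]: (NOT 0 AND ((0 AND 1) AND NOT 1)) -> 0
  row 27 [11011]: (NOT 0 AND ((1 AND 1) AND NOT 1)) -> 0
  row 28 [11100]: (NOT 1 AND ((0 AND 1) AND NOT 0)) -> 0
  row 29 [11101]: (NOT 1 AND ((1 AND 1) AND NOT 0)) -> 0
  row 30 [11110]: (NOT 1 AND ((0 AND 1) AND NOT 1)) -> 0
  row 31 [11111]: (NOT 1 AND ((1 AND 1) AND NOT 1)) -> 0
Full result column, 8 rows per line (x1,x2 fixed per line; x3,x4,x5 runs 000..111 left to right):
  rows 0-7 [x1,x2=00]: 00000000  (ones: 0)
  rows 8-15 [x1,x2=01]: 01000000  (ones: 1)
  rows 16-23 [x1,x2=10]: 00000000  (ones: 0)
  rows 24-31 [x1,x2=11]: 01000000  (ones: 1)
Count of 1-rows = 0+1+0+1 = 2

2


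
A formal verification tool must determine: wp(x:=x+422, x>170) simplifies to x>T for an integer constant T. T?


Formula: wp(x:=E, P) = P[E/x] (substitute E for x in postcondition)
Step 1: Postcondition: x>170
Step 2: Substitute x+422 for x: x+422>170
Step 3: Solve for x: x > 170-422 = -252

-252


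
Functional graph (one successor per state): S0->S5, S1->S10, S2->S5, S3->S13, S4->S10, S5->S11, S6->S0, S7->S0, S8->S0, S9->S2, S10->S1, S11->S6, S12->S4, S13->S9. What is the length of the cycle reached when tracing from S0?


Trace from S0 until a state repeats:
  S0 -> S5 -> S11 -> S6 -> S0
S0 first seen at step 0, revisited at step 4.
Cycle length = 4 - 0 = 4

4


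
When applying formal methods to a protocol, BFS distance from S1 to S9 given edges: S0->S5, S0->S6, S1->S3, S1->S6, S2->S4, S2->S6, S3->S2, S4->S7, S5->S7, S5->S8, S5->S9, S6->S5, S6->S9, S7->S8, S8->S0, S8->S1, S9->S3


BFS layer-by-layer from S1:
  dist 0: {S1}
  dist 1: {S3, S6}
  dist 2: {S2, S5, S9}
  -> S9 reached at distance 2
Shortest path length = 2

2


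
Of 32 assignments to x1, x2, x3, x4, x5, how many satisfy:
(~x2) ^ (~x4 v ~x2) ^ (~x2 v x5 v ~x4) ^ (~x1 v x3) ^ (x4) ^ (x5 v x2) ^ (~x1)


CNF with 7 clauses over 5 vars (32 assignments).
An assignment satisfies CNF iff every clause has >=1 true literal.
Check each row (bits = x1,x2,x3,x4,x5; clause T/F shown):
  row 0 [00000]: clauses=TTTTFFT -> 0
  row 1 [00001]: clauses=TTTTFTT -> 0
  row 2 [00010]: clauses=TTTTTFT -> 0
  row 3 [00011]: clauses=TTTTTTT -> 1
  row 4 [00100]: clauses=TTTTFFT -> 0
  row 5 [00101]: clauses=TTTTFTT -> 0
  row 6 [00110]: clauses=TTTTTFT -> 0
  row 7 [00111]: clauses=TTTTTTT -> 1
  row 8 [01000]: clauses=FTTTFTT -> 0
  row 9 [01001]: clauses=FTTTFTT -> 0
  row 10 [01010]: clauses=FFFTTTT -> 0
  row 11 [01011]: clauses=FFTTTTT -> 0
  row 12 [01100]: clauses=FTTTFTT -> 0
  row 13 [01101]: clauses=FTTTFTT -> 0
  row 14 [01110]: clauses=FFFTTTT -> 0
  row 15 [01111]: clauses=FFTTTTT -> 0
  row 16 [10000]: clauses=TTTFFFF -> 0
  row 17 [10001]: clauses=TTTFFTF -> 0
  row 18 [10010]: clauses=TTTFTFF -> 0
  row 19 [10011]: clauses=TTTFTTF -> 0
  row 20 [10100]: clauses=TTTTFFF -> 0
  row 21 [10101]: clauses=TTTTFTF -> 0
  row 22 [10110]: clauses=TTTTTFF -> 0
  row 23 [10111]: clauses=TTTTTTF -> 0
  row 24 [11000]: clauses=FTTFFTF -> 0
  row 25 [11001]: clauses=FTTFFTF -> 0
  row 26 [11010]: clauses=FFFFTTF -> 0
  row 27 [11011]: clauses=FFTFTTF -> 0
  row 28 [11100]: clauses=FTTTFTF -> 0
  row 29 [11101]: clauses=FTTTFTF -> 0
  row 30 [11110]: clauses=FFFTTTF -> 0
  row 31 [11111]: clauses=FFTTTTF -> 0
Full result column, 8 rows per line (x1,x2 fixed per line; x3,x4,x5 runs 000..111 left to right):
  rows 0-7 [x1,x2=00]: 00010001  (ones: 2)
  rows 8-15 [x1,x2=01]: 00000000  (ones: 0)
  rows 16-23 [x1,x2=10]: 00000000  (ones: 0)
  rows 24-31 [x1,x2=11]: 00000000  (ones: 0)
Satisfying assignments = 2+0+0+0 = 2

2


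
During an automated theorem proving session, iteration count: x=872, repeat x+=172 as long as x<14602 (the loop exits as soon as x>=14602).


Step 1: x goes from 872 toward 14602 by 172; the body runs while x<14602, so iterations = ceil((bound-start)/step)
Step 2: Distance=13730
Step 3: ceil(13730/172)=80

80


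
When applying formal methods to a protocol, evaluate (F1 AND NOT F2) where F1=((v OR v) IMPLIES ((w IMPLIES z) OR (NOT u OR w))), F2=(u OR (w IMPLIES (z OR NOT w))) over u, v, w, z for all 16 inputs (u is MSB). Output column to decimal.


F1 = ((v OR v) IMPLIES ((w IMPLIES z) OR (NOT u OR w)))
F2 = (u OR (w IMPLIES (z OR NOT w)))
Counterexample to F1=>F2 is where F1=1 and F2=0.
Evaluate each row (bits = u,v,w,z, MSB first):
  row 0 [0000]: F1=1 F2=1 -> F1&~F2 -> 0
  row 1 [0001]: F1=1 F2=1 -> F1&~F2 -> 0
  row 2 [0010]: F1=1 F2=0 -> F1&~F2 -> 1
  row 3 [0011]: F1=1 F2=1 -> F1&~F2 -> 0
  row 4 [0100]: F1=1 F2=1 -> F1&~F2 -> 0
  row 5 [0101]: F1=1 F2=1 -> F1&~F2 -> 0
  row 6 [0110]: F1=1 F2=0 -> F1&~F2 -> 1
  row 7 [0111]: F1=1 F2=1 -> F1&~F2 -> 0
  row 8 [1000]: F1=1 F2=1 -> F1&~F2 -> 0
  row 9 [1001]: F1=1 F2=1 -> F1&~F2 -> 0
  row 10 [1010]: F1=1 F2=1 -> F1&~F2 -> 0
  row 11 [1011]: F1=1 F2=1 -> F1&~F2 -> 0
  row 12 [1100]: F1=1 F2=1 -> F1&~F2 -> 0
  row 13 [1101]: F1=1 F2=1 -> F1&~F2 -> 0
  row 14 [1110]: F1=1 F2=1 -> F1&~F2 -> 0
  row 15 [1111]: F1=1 F2=1 -> F1&~F2 -> 0
Full result column, 4 rows per line (u,v fixed per line; w,z runs 00..11 left to right):
  rows 0-3 [u,v=00]: 0010  = hex 2
  rows 4-7 [u,v=01]: 0010  = hex 2
  rows 8-11 [u,v=10]: 0000  = hex 0
  rows 12-15 [u,v=11]: 0000  = hex 0
Counterexample vector (row 0 .. row 15) = 0010001000000000
Output column grouped in 4s = 0010 0010 0000 0000 = 0x2200
Convert to decimal digit by digit (value = value*16 + digit):
  2 -> 2
  2*16 + 2 = 34
  34*16 + 0 = 544
  544*16 + 0 = 8704
Decimal = 8704

8704


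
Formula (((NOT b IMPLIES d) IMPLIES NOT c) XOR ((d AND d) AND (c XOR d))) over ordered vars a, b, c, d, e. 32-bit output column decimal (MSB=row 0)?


Formula: (((NOT b IMPLIES d) IMPLIES NOT c) XOR ((d AND d) AND (c XOR d))) over a, b, c, d, e (32 rows)
Evaluate each row (bits = a,b,c,d,e, MSB first):
  row 0 [00000]: (((NOT 0 IMPLIES 0) IMPLIES NOT 0) XOR ((0 AND 0) AND (0 XOR 0))) -> 1
  row 1 [00001]: (((NOT 0 IMPLIES 0) IMPLIES NOT 0) XOR ((0 AND 0) AND (0 XOR 0))) -> 1
  row 2 [00010]: (((NOT 0 IMPLIES 1) IMPLIES NOT 0) XOR ((1 AND 1) AND (0 XOR 1))) -> 0
  row 3 [00011]: (((NOT 0 IMPLIES 1) IMPLIES NOT 0) XOR ((1 AND 1) AND (0 XOR 1))) -> 0
  row 4 [00100]: (((NOT 0 IMPLIES 0) IMPLIES NOT 1) XOR ((0 AND 0) AND (1 XOR 0))) -> 1
  row 5 [00101]: (((NOT 0 IMPLIES 0) IMPLIES NOT 1) XOR ((0 AND 0) AND (1 XOR 0))) -> 1
  row 6 [00110]: (((NOT 0 IMPLIES 1) IMPLIES NOT 1) XOR ((1 AND 1) AND (1 XOR 1))) -> 0
  row 7 [00111]: (((NOT 0 IMPLIES 1) IMPLIES NOT 1) XOR ((1 AND 1) AND (1 XOR 1))) -> 0
  row 8 [01000]: (((NOT 1 IMPLIES 0) IMPLIES NOT 0) XOR ((0 AND 0) AND (0 XOR 0))) -> 1
  row 9 [01001]: (((NOT 1 IMPLIES 0) IMPLIES NOT 0) XOR ((0 AND 0) AND (0 XOR 0))) -> 1
  row 10 [01010]: (((NOT 1 IMPLIES 1) IMPLIES NOT 0) XOR ((1 AND 1) AND (0 XOR 1))) -> 0
  row 11 [01011]: (((NOT 1 IMPLIES 1) IMPLIES NOT 0) XOR ((1 AND 1) AND (0 XOR 1))) -> 0
  row 12 [01100]: (((NOT 1 IMPLIES 0) IMPLIES NOT 1) XOR ((0 AND 0) AND (1 XOR 0))) -> 0
  row 13 [01101]: (((NOT 1 IMPLIES 0) IMPLIES NOT 1) XOR ((0 AND 0) AND (1 XOR 0))) -> 0
  row 14 [01110]: (((NOT 1 IMPLIES 1) IMPLIES NOT 1) XOR ((1 AND 1) AND (1 XOR 1))) -> 0
  row 15 [01111]: (((NOT 1 IMPLIES 1) IMPLIES NOT 1) XOR ((1 AND 1) AND (1 XOR 1))) -> 0
  row 16 [10000]: (((NOT 0 IMPLIES 0) IMPLIES NOT 0) XOR ((0 AND 0) AND (0 XOR 0))) -> 1
  row 17 [10001]: (((NOT 0 IMPLIES 0) IMPLIES NOT 0) XOR ((0 AND 0) AND (0 XOR 0))) -> 1
  row 18 [10010]: (((NOT 0 IMPLIES 1) IMPLIES NOT 0) XOR ((1 AND 1) AND (0 XOR 1))) -> 0
  row 19 [10011]: (((NOT 0 IMPLIES 1) IMPLIES NOT 0) XOR ((1 AND 1) AND (0 XOR 1))) -> 0
  row 20 [10100]: (((NOT 0 IMPLIES 0) IMPLIES NOT 1) XOR ((0 AND 0) AND (1 XOR 0))) -> 1
  row 21 [10101]: (((NOT 0 IMPLIES 0) IMPLIES NOT 1) XOR ((0 AND 0) AND (1 XOR 0))) -> 1
  row 22 [10110]: (((NOT 0 IMPLIES 1) IMPLIES NOT 1) XOR ((1 AND 1) AND (1 XOR 1))) -> 0
  row 23 [10111]: (((NOT 0 IMPLIES 1) IMPLIES NOT 1) XOR ((1 AND 1) AND (1 XOR 1))) -> 0
  row 24 [11000]: (((NOT 1 IMPLIES 0) IMPLIES NOT 0) XOR ((0 AND 0) AND (0 XOR 0))) -> 1
  row 25 [11001]: (((NOT 1 IMPLIES 0) IMPLIES NOT 0) XOR ((0 AND 0) AND (0 XOR 0))) -> 1
  row 26 [11010]: (((NOT 1 IMPLIES 1) IMPLIES NOT 0) XOR ((1 AND 1) AND (0 XOR 1))) -> 0
  row 27 [11011]: (((NOT 1 IMPLIES 1) IMPLIES NOT 0) XOR ((1 AND 1) AND (0 XOR 1))) -> 0
  row 28 [11100]: (((NOT 1 IMPLIES 0) IMPLIES NOT 1) XOR ((0 AND 0) AND (1 XOR 0))) -> 0
  row 29 [11101]: (((NOT 1 IMPLIES 0) IMPLIES NOT 1) XOR ((0 AND 0) AND (1 XOR 0))) -> 0
  row 30 [11110]: (((NOT 1 IMPLIES 1) IMPLIES NOT 1) XOR ((1 AND 1) AND (1 XOR 1))) -> 0
  row 31 [11111]: (((NOT 1 IMPLIES 1) IMPLIES NOT 1) XOR ((1 AND 1) AND (1 XOR 1))) -> 0
Full result column, 4 rows per line (a,b,c fixed per line; d,e runs 00..11 left to right):
  rows 0-3 [a,b,c=000]: 1100  = hex C
  rows 4-7 [a,b,c=001]: 1100  = hex C
  rows 8-11 [a,b,c=010]: 1100  = hex C
  rows 12-15 [a,b,c=011]: 0000  = hex 0
  rows 16-19 [a,b,c=100]: 1100  = hex C
  rows 20-23 [a,b,c=101]: 1100  = hex C
  rows 24-27 [a,b,c=110]: 1100  = hex C
  rows 28-31 [a,b,c=111]: 0000  = hex 0
Output column (row 0 .. row 31) = 11001100110000001100110011000000
Output column grouped in 4s = 1100 1100 1100 0000 1100 1100 1100 0000 = 0xCCC0CCC0
Convert to decimal digit by digit (value = value*16 + digit):
  C -> 12
  12*16 + 12 (C) = 204
  204*16 + 12 (C) = 3276
  3276*16 + 0 = 52416
  52416*16 + 12 (C) = 838668
  838668*16 + 12 (C) = 13418700
  13418700*16 + 12 (C) = 214699212
  214699212*16 + 0 = 3435187392
Decimal = 3435187392

3435187392


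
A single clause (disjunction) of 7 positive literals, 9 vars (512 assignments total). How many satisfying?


Step 1: Total=2^9=512
Step 2: Unsat when all 7 false: 2^2=4
Step 3: Sat=512-4=508

508


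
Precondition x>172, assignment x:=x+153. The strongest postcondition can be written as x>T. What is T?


Formula: sp(P, x:=E) = exists old_x. (x = E[old_x/x]) AND P[old_x/x] (old_x is the value of x before the assignment; eliminate old_x by solving x = E[old_x/x] for old_x)
Step 1: Precondition P: x>172, i.e. old_x > 172
Step 2: Assignment gives x = old_x + 153, so old_x = x - 153
Step 3: Substitute into P: x - 153 > 172
Step 4: Simplify: x > 172+153 = 325

325


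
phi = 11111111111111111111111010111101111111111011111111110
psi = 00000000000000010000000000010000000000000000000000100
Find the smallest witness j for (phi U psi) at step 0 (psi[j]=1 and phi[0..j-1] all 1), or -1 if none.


(phi U psi) at 0: need smallest j with psi[j]=1 and phi[i]=1 for all i in [0,j).
Scan from step 0:
  step 0: phi=1, psi=0 -> continue
  step 1: phi=1, psi=0 -> continue
  step 2: phi=1, psi=0 -> continue
  step 3: phi=1, psi=0 -> continue
  step 15: psi=1 and phi held for [0,15) -> witness found
Witness step = 15

15


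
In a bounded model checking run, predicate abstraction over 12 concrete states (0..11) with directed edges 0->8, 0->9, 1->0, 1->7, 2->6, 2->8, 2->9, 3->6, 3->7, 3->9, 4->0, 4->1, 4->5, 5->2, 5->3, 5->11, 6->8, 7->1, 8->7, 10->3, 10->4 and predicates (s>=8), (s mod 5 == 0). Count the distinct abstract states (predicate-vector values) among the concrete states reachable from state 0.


BFS from 0:
Concrete reachable: {0, 1, 7, 8, 9}
Abstract via predicates (s>=8), (s mod 5 == 0):
  (0,0) <- {1, 7}
  (0,1) <- {0}
  (1,0) <- {8, 9}
Distinct abstract states = 3

3


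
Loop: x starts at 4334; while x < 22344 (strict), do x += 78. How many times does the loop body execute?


Step 1: x goes from 4334 toward 22344 by 78; the body runs while x<22344, so iterations = ceil((bound-start)/step)
Step 2: Distance=18010
Step 3: ceil(18010/78)=231

231


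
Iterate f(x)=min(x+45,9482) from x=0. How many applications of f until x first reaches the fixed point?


Step 1: x=0, cap=9482, increment=45
Step 2: x grows by 45 each step until capped at 9482; fixed point is x=9482
Step 3: iterations = ceil(9482/45) = 211

211


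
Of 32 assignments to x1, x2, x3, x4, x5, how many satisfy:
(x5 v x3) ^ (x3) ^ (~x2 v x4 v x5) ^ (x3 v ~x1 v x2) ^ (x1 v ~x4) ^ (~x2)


CNF with 6 clauses over 5 vars (32 assignments).
An assignment satisfies CNF iff every clause has >=1 true literal.
Check each row (bits = x1,x2,x3,x4,x5; clause T/F shown):
  row 0 [00000]: clauses=FFTTTT -> 0
  row 1 [00001]: clauses=TFTTTT -> 0
  row 2 [00010]: clauses=FFTTFT -> 0
  row 3 [00011]: clauses=TFTTFT -> 0
  row 4 [00100]: clauses=TTTTTT -> 1
  row 5 [00101]: clauses=TTTTTT -> 1
  row 6 [00110]: clauses=TTTTFT -> 0
  row 7 [00111]: clauses=TTTTFT -> 0
  row 8 [01000]: clauses=FFFTTF -> 0
  row 9 [01001]: clauses=TFTTTF -> 0
  row 10 [01010]: clauses=FFTTFF -> 0
  row 11 [01011]: clauses=TFTTFF -> 0
  row 12 [01100]: clauses=TTFTTF -> 0
  row 13 [01101]: clauses=TTTTTF -> 0
  row 14 [01110]: clauses=TTTTFF -> 0
  row 15 [01111]: clauses=TTTTFF -> 0
  row 16 [10000]: clauses=FFTFTT -> 0
  row 17 [10001]: clauses=TFTFTT -> 0
  row 18 [10010]: clauses=FFTFTT -> 0
  row 19 [10011]: clauses=TFTFTT -> 0
  row 20 [10100]: clauses=TTTTTT -> 1
  row 21 [10101]: clauses=TTTTTT -> 1
  row 22 [10110]: clauses=TTTTTT -> 1
  row 23 [10111]: clauses=TTTTTT -> 1
  row 24 [11000]: clauses=FFFTTF -> 0
  row 25 [11001]: clauses=TFTTTF -> 0
  row 26 [11010]: clauses=FFTTTF -> 0
  row 27 [11011]: clauses=TFTTTF -> 0
  row 28 [11100]: clauses=TTFTTF -> 0
  row 29 [11101]: clauses=TTTTTF -> 0
  row 30 [11110]: clauses=TTTTTF -> 0
  row 31 [11111]: clauses=TTTTTF -> 0
Full result column, 8 rows per line (x1,x2 fixed per line; x3,x4,x5 runs 000..111 left to right):
  rows 0-7 [x1,x2=00]: 00001100  (ones: 2)
  rows 8-15 [x1,x2=01]: 00000000  (ones: 0)
  rows 16-23 [x1,x2=10]: 00001111  (ones: 4)
  rows 24-31 [x1,x2=11]: 00000000  (ones: 0)
Satisfying assignments = 2+0+4+0 = 6

6
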